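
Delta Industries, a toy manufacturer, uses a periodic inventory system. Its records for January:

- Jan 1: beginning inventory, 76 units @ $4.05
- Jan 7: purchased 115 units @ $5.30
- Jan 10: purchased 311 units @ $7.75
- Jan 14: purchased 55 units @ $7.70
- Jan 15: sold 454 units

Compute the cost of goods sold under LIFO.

Jan 15, 454 sold [LIFO — newest first]: 55 @ $7.70 + 311 @ $7.75 + 88 @ $5.30 = $3,300.15
Ending inventory: 76 @ $4.05 + 27 @ $5.30 = $450.90

COGS = $3,300.15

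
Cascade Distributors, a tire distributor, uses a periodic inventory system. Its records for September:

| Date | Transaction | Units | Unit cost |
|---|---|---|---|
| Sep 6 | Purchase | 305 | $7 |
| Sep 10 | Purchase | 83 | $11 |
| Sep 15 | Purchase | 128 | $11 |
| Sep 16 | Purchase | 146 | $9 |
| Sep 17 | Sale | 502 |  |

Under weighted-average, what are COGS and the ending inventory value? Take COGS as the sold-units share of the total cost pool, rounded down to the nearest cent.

COGS = $4,375.43; ending inventory = $1,394.57

Sep 17, sell 502: 502/662 × $5,770.00 → $4,375.43
Ending inventory (cost pool remaining) = $1,394.57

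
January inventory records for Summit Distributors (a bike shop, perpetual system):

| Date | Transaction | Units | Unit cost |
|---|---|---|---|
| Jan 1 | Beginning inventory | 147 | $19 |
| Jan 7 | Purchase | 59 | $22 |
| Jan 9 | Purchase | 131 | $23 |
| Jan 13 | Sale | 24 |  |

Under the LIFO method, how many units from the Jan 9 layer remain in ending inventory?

107

Jan 13, 24 sold [LIFO — newest first]: 24 @ $23 = $552
Ending inventory: 147 @ $19 + 59 @ $22 + 107 @ $23 = $6,552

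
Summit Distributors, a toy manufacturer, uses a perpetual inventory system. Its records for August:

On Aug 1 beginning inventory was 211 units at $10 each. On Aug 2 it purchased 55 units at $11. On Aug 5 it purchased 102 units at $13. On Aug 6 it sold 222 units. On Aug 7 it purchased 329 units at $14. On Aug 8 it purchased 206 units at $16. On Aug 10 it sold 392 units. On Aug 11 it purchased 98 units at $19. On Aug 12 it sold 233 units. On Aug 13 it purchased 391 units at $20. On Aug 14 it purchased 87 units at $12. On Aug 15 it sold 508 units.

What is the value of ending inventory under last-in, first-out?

Ending inventory = $1,240

Aug 6, 222 sold [LIFO — newest first]: 102 @ $13 + 55 @ $11 + 65 @ $10 = $2,581
Aug 10, 392 sold [LIFO — newest first]: 206 @ $16 + 186 @ $14 = $5,900
Aug 12, 233 sold [LIFO — newest first]: 98 @ $19 + 135 @ $14 = $3,752
Aug 15, 508 sold [LIFO — newest first]: 87 @ $12 + 391 @ $20 + 8 @ $14 + 22 @ $10 = $9,196
Total COGS = $2,581 + $5,900 + $3,752 + $9,196 = $21,429
Ending inventory: 124 @ $10 = $1,240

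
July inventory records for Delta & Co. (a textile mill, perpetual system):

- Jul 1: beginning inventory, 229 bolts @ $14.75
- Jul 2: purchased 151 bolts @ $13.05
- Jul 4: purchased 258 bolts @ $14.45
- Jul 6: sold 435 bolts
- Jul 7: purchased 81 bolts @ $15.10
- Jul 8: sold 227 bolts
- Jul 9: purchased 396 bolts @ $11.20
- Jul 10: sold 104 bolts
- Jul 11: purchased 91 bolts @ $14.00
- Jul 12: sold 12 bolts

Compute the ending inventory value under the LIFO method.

Ending inventory = $5,217.15

Jul 6, 435 sold [LIFO — newest first]: 258 @ $14.45 + 151 @ $13.05 + 26 @ $14.75 = $6,082.15
Jul 8, 227 sold [LIFO — newest first]: 81 @ $15.10 + 146 @ $14.75 = $3,376.60
Jul 10, 104 sold [LIFO — newest first]: 104 @ $11.20 = $1,164.80
Jul 12, 12 sold [LIFO — newest first]: 12 @ $14.00 = $168.00
Total COGS = $6,082.15 + $3,376.60 + $1,164.80 + $168.00 = $10,791.55
Ending inventory: 57 @ $14.75 + 292 @ $11.20 + 79 @ $14.00 = $5,217.15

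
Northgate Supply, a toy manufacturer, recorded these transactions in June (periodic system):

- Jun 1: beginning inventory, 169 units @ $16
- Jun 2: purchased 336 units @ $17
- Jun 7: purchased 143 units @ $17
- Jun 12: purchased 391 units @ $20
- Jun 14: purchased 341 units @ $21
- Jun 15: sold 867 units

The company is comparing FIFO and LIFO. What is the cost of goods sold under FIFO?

COGS = $15,227

FIFO COGS: 169 @ $16 + 336 @ $17 + 143 @ $17 + 219 @ $20 = $15,227
LIFO COGS: 341 @ $21 + 391 @ $20 + 135 @ $17 = $17,276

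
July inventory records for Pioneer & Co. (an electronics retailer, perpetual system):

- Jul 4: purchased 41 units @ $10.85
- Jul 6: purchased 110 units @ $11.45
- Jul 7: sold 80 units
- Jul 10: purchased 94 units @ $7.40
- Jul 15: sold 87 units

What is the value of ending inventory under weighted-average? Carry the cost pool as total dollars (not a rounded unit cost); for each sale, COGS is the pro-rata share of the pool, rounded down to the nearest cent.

Ending inventory = $707.67

After Jul 4: 41 on hand, pool $444.85 (≈ $10.8500 each)
After Jul 6: 151 on hand, pool $1,704.35 (≈ $11.2871 each)
Jul 7, sell 80: 80/151 × $1,704.35 → $902.96
After Jul 10: 165 on hand, pool $1,496.99 (≈ $9.0727 each)
Jul 15, sell 87: 87/165 × $1,496.99 → $789.32
Total COGS = $902.96 + $789.32 = $1,692.28
Ending inventory (cost pool remaining) = $707.67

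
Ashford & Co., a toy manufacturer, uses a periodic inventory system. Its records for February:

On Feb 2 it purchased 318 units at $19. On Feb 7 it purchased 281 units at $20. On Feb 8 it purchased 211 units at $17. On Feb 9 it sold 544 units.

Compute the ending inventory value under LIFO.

Ending inventory = $5,054

Feb 9, 544 sold [LIFO — newest first]: 211 @ $17 + 281 @ $20 + 52 @ $19 = $10,195
Ending inventory: 266 @ $19 = $5,054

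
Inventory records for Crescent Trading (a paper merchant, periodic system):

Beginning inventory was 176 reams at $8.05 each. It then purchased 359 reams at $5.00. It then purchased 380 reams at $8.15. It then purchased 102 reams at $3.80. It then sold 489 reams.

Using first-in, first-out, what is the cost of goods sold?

COGS = $2,981.80

Sale 1 (489) [FIFO — oldest first]: 176 @ $8.05 + 313 @ $5.00 = $2,981.80
Ending inventory: 46 @ $5.00 + 380 @ $8.15 + 102 @ $3.80 = $3,714.60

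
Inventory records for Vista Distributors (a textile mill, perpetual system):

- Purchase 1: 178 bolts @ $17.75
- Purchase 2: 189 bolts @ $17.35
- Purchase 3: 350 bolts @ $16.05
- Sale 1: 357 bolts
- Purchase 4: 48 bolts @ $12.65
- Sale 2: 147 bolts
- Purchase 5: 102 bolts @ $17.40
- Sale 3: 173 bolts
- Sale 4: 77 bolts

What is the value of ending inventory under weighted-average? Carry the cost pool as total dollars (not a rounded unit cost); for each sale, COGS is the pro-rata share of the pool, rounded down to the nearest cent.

After Purchase 1: 178 on hand, pool $3,159.50 (≈ $17.7500 each)
After Purchase 2: 367 on hand, pool $6,438.65 (≈ $17.5440 each)
After Purchase 3: 717 on hand, pool $12,056.15 (≈ $16.8147 each)
Sale 1, sell 357: 357/717 × $12,056.15 → $6,002.85
After Purchase 4: 408 on hand, pool $6,660.50 (≈ $16.3248 each)
Sale 2, sell 147: 147/408 × $6,660.50 → $2,399.73
After Purchase 5: 363 on hand, pool $6,035.57 (≈ $16.6269 each)
Sale 3, sell 173: 173/363 × $6,035.57 → $2,876.45
Sale 4, sell 77: 77/190 × $3,159.12 → $1,280.27
Total COGS = $6,002.85 + $2,399.73 + $2,876.45 + $1,280.27 = $12,559.30
Ending inventory (cost pool remaining) = $1,878.85

Ending inventory = $1,878.85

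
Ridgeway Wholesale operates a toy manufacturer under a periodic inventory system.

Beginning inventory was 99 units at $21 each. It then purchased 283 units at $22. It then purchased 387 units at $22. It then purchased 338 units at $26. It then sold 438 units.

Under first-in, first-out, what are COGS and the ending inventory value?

COGS = $9,537; ending inventory = $16,070

Sale 1 (438) [FIFO — oldest first]: 99 @ $21 + 283 @ $22 + 56 @ $22 = $9,537
Ending inventory: 331 @ $22 + 338 @ $26 = $16,070
Check: goods available $25,607 = COGS $9,537 + ending $16,070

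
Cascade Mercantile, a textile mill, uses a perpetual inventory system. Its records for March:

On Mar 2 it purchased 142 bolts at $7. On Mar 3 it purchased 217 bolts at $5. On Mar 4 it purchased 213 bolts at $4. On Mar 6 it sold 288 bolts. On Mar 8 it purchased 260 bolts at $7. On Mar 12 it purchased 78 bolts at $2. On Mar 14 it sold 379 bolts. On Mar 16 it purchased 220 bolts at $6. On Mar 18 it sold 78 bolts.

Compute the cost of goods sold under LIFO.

Mar 6, 288 sold [LIFO — newest first]: 213 @ $4 + 75 @ $5 = $1,227
Mar 14, 379 sold [LIFO — newest first]: 78 @ $2 + 260 @ $7 + 41 @ $5 = $2,181
Mar 18, 78 sold [LIFO — newest first]: 78 @ $6 = $468
Total COGS = $1,227 + $2,181 + $468 = $3,876
Ending inventory: 142 @ $7 + 101 @ $5 + 142 @ $6 = $2,351

COGS = $3,876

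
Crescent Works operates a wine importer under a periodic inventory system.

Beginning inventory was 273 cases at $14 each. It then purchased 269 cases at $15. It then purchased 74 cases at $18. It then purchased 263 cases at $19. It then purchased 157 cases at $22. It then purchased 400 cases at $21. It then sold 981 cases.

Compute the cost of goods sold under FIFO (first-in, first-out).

Sale 1 (981) [FIFO — oldest first]: 273 @ $14 + 269 @ $15 + 74 @ $18 + 263 @ $19 + 102 @ $22 = $16,430
Ending inventory: 55 @ $22 + 400 @ $21 = $9,610

COGS = $16,430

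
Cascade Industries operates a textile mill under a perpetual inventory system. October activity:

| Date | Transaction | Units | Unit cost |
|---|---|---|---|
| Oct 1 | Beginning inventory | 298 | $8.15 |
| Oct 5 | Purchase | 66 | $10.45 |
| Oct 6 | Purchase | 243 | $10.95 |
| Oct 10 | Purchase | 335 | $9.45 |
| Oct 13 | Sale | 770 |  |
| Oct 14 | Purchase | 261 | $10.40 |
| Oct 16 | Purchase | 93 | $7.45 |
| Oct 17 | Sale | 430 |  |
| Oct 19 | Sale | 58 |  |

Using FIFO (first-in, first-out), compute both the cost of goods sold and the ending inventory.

COGS = $12,069.15; ending inventory = $283.10

Oct 13, 770 sold [FIFO — oldest first]: 298 @ $8.15 + 66 @ $10.45 + 243 @ $10.95 + 163 @ $9.45 = $7,319.60
Oct 17, 430 sold [FIFO — oldest first]: 172 @ $9.45 + 258 @ $10.40 = $4,308.60
Oct 19, 58 sold [FIFO — oldest first]: 3 @ $10.40 + 55 @ $7.45 = $440.95
Total COGS = $7,319.60 + $4,308.60 + $440.95 = $12,069.15
Ending inventory: 38 @ $7.45 = $283.10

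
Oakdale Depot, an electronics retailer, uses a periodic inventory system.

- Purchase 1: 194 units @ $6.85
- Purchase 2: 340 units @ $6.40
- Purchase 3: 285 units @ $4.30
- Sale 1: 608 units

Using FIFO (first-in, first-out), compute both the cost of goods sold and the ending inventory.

Sale 1 (608) [FIFO — oldest first]: 194 @ $6.85 + 340 @ $6.40 + 74 @ $4.30 = $3,823.10
Ending inventory: 211 @ $4.30 = $907.30
Check: goods available $4,730.40 = COGS $3,823.10 + ending $907.30

COGS = $3,823.10; ending inventory = $907.30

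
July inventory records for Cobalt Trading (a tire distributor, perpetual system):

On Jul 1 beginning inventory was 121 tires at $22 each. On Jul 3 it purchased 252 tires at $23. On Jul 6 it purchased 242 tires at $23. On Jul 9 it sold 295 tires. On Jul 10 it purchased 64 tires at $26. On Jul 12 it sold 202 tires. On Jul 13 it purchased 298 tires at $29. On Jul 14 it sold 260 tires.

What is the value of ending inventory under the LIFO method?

Ending inventory = $5,167

Jul 9, 295 sold [LIFO — newest first]: 242 @ $23 + 53 @ $23 = $6,785
Jul 12, 202 sold [LIFO — newest first]: 64 @ $26 + 138 @ $23 = $4,838
Jul 14, 260 sold [LIFO — newest first]: 260 @ $29 = $7,540
Total COGS = $6,785 + $4,838 + $7,540 = $19,163
Ending inventory: 121 @ $22 + 61 @ $23 + 38 @ $29 = $5,167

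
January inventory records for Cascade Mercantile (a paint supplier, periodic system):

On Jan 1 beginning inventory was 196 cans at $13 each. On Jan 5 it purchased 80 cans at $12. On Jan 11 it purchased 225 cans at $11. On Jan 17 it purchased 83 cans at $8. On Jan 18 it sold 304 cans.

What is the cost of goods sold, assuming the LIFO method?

COGS = $3,095

Jan 18, 304 sold [LIFO — newest first]: 83 @ $8 + 221 @ $11 = $3,095
Ending inventory: 196 @ $13 + 80 @ $12 + 4 @ $11 = $3,552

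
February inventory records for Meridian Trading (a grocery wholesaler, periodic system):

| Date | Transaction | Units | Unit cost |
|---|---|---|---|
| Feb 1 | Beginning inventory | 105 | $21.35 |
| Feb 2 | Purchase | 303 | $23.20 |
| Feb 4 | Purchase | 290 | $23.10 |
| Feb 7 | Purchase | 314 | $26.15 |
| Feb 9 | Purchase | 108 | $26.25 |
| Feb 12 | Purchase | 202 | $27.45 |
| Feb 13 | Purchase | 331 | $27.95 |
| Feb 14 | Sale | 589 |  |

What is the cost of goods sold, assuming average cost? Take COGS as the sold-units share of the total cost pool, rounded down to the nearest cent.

Feb 14, sell 589: 589/1653 × $41,812.80 → $14,898.81
Ending inventory (cost pool remaining) = $26,913.99

COGS = $14,898.81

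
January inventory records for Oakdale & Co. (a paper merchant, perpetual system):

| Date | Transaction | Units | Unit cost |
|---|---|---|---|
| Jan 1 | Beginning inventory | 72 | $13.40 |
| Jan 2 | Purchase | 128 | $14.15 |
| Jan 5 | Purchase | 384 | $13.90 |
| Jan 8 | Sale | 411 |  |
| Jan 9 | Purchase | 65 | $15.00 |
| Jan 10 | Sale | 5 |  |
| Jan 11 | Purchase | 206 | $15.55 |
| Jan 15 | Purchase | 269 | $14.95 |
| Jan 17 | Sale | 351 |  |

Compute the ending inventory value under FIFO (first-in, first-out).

Ending inventory = $5,389.95

Jan 8, 411 sold [FIFO — oldest first]: 72 @ $13.40 + 128 @ $14.15 + 211 @ $13.90 = $5,708.90
Jan 10, 5 sold [FIFO — oldest first]: 5 @ $13.90 = $69.50
Jan 17, 351 sold [FIFO — oldest first]: 168 @ $13.90 + 65 @ $15.00 + 118 @ $15.55 = $5,145.10
Total COGS = $5,708.90 + $69.50 + $5,145.10 = $10,923.50
Ending inventory: 88 @ $15.55 + 269 @ $14.95 = $5,389.95
Check: goods available $16,313.45 = COGS $10,923.50 + ending $5,389.95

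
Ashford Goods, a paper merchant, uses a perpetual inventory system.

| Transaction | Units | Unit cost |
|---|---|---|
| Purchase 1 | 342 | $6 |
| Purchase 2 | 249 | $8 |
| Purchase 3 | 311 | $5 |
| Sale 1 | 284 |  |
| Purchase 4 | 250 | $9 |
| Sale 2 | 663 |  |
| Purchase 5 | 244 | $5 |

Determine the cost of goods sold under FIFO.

COGS = $6,004

Sale 1 (284) [FIFO — oldest first]: 284 @ $6 = $1,704
Sale 2 (663) [FIFO — oldest first]: 58 @ $6 + 249 @ $8 + 311 @ $5 + 45 @ $9 = $4,300
Total COGS = $1,704 + $4,300 = $6,004
Ending inventory: 205 @ $9 + 244 @ $5 = $3,065
Check: goods available $9,069 = COGS $6,004 + ending $3,065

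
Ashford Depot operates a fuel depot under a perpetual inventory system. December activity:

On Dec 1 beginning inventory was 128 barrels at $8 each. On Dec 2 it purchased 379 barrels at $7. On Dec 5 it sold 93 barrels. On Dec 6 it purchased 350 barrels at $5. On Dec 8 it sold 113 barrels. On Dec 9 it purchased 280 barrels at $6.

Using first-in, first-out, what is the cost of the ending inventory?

Ending inventory = $5,537

Dec 5, 93 sold [FIFO — oldest first]: 93 @ $8 = $744
Dec 8, 113 sold [FIFO — oldest first]: 35 @ $8 + 78 @ $7 = $826
Total COGS = $744 + $826 = $1,570
Ending inventory: 301 @ $7 + 350 @ $5 + 280 @ $6 = $5,537
Check: goods available $7,107 = COGS $1,570 + ending $5,537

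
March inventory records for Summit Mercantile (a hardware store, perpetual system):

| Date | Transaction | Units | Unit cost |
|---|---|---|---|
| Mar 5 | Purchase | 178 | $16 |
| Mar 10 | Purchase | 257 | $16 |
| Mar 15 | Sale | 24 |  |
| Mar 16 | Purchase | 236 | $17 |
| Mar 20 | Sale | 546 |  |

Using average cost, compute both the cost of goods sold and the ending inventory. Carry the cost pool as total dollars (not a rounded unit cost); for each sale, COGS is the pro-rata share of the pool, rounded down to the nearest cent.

After Mar 5: 178 on hand, pool $2,848.00 (≈ $16.0000 each)
After Mar 10: 435 on hand, pool $6,960.00 (≈ $16.0000 each)
Mar 15, sell 24: 24/435 × $6,960.00 → $384.00
After Mar 16: 647 on hand, pool $10,588.00 (≈ $16.3648 each)
Mar 20, sell 546: 546/647 × $10,588.00 → $8,935.15
Total COGS = $384.00 + $8,935.15 = $9,319.15
Ending inventory (cost pool remaining) = $1,652.85

COGS = $9,319.15; ending inventory = $1,652.85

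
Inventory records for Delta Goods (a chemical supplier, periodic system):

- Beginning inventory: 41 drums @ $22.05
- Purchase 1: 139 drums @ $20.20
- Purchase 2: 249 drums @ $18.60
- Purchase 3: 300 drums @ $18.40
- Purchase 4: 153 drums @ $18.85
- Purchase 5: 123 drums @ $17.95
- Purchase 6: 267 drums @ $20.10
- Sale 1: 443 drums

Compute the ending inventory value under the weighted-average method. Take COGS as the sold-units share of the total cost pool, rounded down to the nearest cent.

Sale 1, sell 443: 443/1272 × $24,321.85 → $8,470.58
Ending inventory (cost pool remaining) = $15,851.27
Check: goods available $24,321.85 = COGS $8,470.58 + ending $15,851.27

Ending inventory = $15,851.27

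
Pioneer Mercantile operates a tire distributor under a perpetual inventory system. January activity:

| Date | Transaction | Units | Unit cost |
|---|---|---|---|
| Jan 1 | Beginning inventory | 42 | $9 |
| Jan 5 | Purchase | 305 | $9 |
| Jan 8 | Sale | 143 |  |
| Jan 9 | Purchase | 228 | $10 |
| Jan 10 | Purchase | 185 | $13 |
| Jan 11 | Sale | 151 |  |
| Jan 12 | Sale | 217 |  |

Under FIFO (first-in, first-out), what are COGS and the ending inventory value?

Jan 8, 143 sold [FIFO — oldest first]: 42 @ $9 + 101 @ $9 = $1,287
Jan 11, 151 sold [FIFO — oldest first]: 151 @ $9 = $1,359
Jan 12, 217 sold [FIFO — oldest first]: 53 @ $9 + 164 @ $10 = $2,117
Total COGS = $1,287 + $1,359 + $2,117 = $4,763
Ending inventory: 64 @ $10 + 185 @ $13 = $3,045

COGS = $4,763; ending inventory = $3,045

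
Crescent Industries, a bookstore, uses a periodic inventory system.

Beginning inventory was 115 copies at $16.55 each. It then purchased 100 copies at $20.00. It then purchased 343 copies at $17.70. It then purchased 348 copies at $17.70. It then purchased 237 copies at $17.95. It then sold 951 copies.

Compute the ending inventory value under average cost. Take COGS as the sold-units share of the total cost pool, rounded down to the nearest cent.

Ending inventory = $3,424.78

Sale 1, sell 951: 951/1143 × $20,388.10 → $16,963.32
Ending inventory (cost pool remaining) = $3,424.78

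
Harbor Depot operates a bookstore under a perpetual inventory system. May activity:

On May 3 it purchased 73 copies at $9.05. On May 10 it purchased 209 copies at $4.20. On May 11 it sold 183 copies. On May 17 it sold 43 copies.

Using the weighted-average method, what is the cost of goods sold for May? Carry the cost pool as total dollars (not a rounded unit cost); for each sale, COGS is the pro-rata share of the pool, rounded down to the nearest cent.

After May 3: 73 on hand, pool $660.65 (≈ $9.0500 each)
After May 10: 282 on hand, pool $1,538.45 (≈ $5.4555 each)
May 11, sell 183: 183/282 × $1,538.45 → $998.35
May 17, sell 43: 43/99 × $540.10 → $234.58
Total COGS = $998.35 + $234.58 = $1,232.93
Ending inventory (cost pool remaining) = $305.52

COGS = $1,232.93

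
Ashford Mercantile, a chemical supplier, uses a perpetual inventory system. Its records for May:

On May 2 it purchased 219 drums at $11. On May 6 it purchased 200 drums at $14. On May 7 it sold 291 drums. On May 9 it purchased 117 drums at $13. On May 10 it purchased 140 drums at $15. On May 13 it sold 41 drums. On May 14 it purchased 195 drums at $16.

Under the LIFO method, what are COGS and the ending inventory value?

COGS = $4,416; ending inventory = $7,534

May 7, 291 sold [LIFO — newest first]: 200 @ $14 + 91 @ $11 = $3,801
May 13, 41 sold [LIFO — newest first]: 41 @ $15 = $615
Total COGS = $3,801 + $615 = $4,416
Ending inventory: 128 @ $11 + 117 @ $13 + 99 @ $15 + 195 @ $16 = $7,534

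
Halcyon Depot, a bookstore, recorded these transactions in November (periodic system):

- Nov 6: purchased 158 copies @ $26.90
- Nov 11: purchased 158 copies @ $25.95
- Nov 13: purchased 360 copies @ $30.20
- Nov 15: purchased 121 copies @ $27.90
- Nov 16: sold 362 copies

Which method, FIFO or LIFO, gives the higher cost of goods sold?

LIFO

FIFO COGS: 158 @ $26.90 + 158 @ $25.95 + 46 @ $30.20 = $9,739.50
LIFO COGS: 121 @ $27.90 + 241 @ $30.20 = $10,654.10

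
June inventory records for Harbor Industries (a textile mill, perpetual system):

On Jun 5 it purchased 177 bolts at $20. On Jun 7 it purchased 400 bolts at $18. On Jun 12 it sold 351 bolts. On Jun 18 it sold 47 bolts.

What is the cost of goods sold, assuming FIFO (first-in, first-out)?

Jun 12, 351 sold [FIFO — oldest first]: 177 @ $20 + 174 @ $18 = $6,672
Jun 18, 47 sold [FIFO — oldest first]: 47 @ $18 = $846
Total COGS = $6,672 + $846 = $7,518
Ending inventory: 179 @ $18 = $3,222

COGS = $7,518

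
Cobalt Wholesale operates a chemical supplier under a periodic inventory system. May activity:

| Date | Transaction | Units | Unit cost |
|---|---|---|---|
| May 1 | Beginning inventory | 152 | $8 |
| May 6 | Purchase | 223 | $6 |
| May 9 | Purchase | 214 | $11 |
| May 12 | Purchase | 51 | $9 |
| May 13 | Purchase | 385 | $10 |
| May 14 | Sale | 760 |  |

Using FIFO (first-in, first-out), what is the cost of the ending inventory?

May 14, 760 sold [FIFO — oldest first]: 152 @ $8 + 223 @ $6 + 214 @ $11 + 51 @ $9 + 120 @ $10 = $6,567
Ending inventory: 265 @ $10 = $2,650
Check: goods available $9,217 = COGS $6,567 + ending $2,650

Ending inventory = $2,650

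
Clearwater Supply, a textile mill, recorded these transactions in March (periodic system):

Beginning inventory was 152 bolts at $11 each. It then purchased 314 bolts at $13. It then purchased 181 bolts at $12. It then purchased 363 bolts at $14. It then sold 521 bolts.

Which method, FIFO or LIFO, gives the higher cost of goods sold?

LIFO

FIFO COGS: 152 @ $11 + 314 @ $13 + 55 @ $12 = $6,414
LIFO COGS: 363 @ $14 + 158 @ $12 = $6,978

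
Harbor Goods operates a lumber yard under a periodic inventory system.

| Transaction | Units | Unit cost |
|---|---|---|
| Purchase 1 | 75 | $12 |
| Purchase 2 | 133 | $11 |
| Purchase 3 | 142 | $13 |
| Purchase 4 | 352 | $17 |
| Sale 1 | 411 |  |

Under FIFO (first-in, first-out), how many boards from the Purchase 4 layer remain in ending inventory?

Sale 1 (411) [FIFO — oldest first]: 75 @ $12 + 133 @ $11 + 142 @ $13 + 61 @ $17 = $5,246
Ending inventory: 291 @ $17 = $4,947
Check: goods available $10,193 = COGS $5,246 + ending $4,947

291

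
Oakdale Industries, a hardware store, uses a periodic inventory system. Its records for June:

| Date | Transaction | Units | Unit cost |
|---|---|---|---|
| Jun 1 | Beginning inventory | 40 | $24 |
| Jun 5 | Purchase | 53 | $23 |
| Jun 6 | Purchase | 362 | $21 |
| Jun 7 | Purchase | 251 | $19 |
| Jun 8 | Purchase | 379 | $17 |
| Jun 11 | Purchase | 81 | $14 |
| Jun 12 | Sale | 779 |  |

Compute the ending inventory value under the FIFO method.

Ending inventory = $6,336

Jun 12, 779 sold [FIFO — oldest first]: 40 @ $24 + 53 @ $23 + 362 @ $21 + 251 @ $19 + 73 @ $17 = $15,791
Ending inventory: 306 @ $17 + 81 @ $14 = $6,336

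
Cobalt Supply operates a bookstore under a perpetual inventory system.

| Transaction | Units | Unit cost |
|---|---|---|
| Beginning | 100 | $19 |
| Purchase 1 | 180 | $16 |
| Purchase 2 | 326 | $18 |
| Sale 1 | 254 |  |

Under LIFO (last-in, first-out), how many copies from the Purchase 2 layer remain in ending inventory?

Sale 1 (254) [LIFO — newest first]: 254 @ $18 = $4,572
Ending inventory: 100 @ $19 + 180 @ $16 + 72 @ $18 = $6,076

72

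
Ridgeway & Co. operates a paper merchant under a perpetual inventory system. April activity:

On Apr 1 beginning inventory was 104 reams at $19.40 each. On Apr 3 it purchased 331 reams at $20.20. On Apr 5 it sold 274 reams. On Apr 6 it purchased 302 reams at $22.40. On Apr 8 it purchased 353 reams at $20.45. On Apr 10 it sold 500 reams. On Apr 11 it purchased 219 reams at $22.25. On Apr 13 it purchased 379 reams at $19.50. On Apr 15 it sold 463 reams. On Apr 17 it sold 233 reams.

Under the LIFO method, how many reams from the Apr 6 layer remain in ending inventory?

57

Apr 5, 274 sold [LIFO — newest first]: 274 @ $20.20 = $5,534.80
Apr 10, 500 sold [LIFO — newest first]: 353 @ $20.45 + 147 @ $22.40 = $10,511.65
Apr 15, 463 sold [LIFO — newest first]: 379 @ $19.50 + 84 @ $22.25 = $9,259.50
Apr 17, 233 sold [LIFO — newest first]: 135 @ $22.25 + 98 @ $22.40 = $5,198.95
Total COGS = $5,534.80 + $10,511.65 + $9,259.50 + $5,198.95 = $30,504.90
Ending inventory: 104 @ $19.40 + 57 @ $20.20 + 57 @ $22.40 = $4,445.80
Check: goods available $34,950.70 = COGS $30,504.90 + ending $4,445.80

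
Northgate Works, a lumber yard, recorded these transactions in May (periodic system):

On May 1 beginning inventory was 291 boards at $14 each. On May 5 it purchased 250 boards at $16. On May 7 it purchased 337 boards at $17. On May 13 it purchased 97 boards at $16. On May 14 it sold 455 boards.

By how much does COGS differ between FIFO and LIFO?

FIFO COGS: 291 @ $14 + 164 @ $16 = $6,698
LIFO COGS: 97 @ $16 + 337 @ $17 + 21 @ $16 = $7,617
Difference = |$6,698 − $7,617| = $919

$919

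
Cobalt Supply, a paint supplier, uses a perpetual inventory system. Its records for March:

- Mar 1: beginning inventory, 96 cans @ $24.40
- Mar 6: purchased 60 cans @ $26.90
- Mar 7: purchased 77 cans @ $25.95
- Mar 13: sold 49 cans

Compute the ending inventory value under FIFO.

Ending inventory = $4,758.95

Mar 13, 49 sold [FIFO — oldest first]: 49 @ $24.40 = $1,195.60
Ending inventory: 47 @ $24.40 + 60 @ $26.90 + 77 @ $25.95 = $4,758.95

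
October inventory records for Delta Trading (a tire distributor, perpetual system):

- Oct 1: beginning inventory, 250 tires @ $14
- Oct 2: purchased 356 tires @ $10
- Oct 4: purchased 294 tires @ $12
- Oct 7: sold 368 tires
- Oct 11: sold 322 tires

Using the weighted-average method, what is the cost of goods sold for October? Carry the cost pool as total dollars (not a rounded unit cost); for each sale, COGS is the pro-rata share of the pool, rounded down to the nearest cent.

COGS = $8,117.46

After Oct 1: 250 on hand, pool $3,500.00 (≈ $14.0000 each)
After Oct 2: 606 on hand, pool $7,060.00 (≈ $11.6502 each)
After Oct 4: 900 on hand, pool $10,588.00 (≈ $11.7644 each)
Oct 7, sell 368: 368/900 × $10,588.00 → $4,329.31
Oct 11, sell 322: 322/532 × $6,258.69 → $3,788.15
Total COGS = $4,329.31 + $3,788.15 = $8,117.46
Ending inventory (cost pool remaining) = $2,470.54
Check: goods available $10,588.00 = COGS $8,117.46 + ending $2,470.54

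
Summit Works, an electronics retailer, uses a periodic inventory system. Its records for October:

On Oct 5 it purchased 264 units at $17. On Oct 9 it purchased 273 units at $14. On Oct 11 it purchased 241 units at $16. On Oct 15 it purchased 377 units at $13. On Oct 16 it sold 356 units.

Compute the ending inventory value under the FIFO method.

Ending inventory = $11,291

Oct 16, 356 sold [FIFO — oldest first]: 264 @ $17 + 92 @ $14 = $5,776
Ending inventory: 181 @ $14 + 241 @ $16 + 377 @ $13 = $11,291
Check: goods available $17,067 = COGS $5,776 + ending $11,291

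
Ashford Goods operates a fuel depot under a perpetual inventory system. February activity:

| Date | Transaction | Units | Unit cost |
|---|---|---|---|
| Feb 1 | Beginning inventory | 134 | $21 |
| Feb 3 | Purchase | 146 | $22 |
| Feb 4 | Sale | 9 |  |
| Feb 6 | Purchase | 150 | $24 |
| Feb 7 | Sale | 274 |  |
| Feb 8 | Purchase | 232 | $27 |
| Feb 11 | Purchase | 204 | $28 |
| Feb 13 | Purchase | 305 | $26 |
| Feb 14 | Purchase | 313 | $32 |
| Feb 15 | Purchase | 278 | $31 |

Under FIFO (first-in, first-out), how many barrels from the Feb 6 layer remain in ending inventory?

Feb 4, 9 sold [FIFO — oldest first]: 9 @ $21 = $189
Feb 7, 274 sold [FIFO — oldest first]: 125 @ $21 + 146 @ $22 + 3 @ $24 = $5,909
Total COGS = $189 + $5,909 = $6,098
Ending inventory: 147 @ $24 + 232 @ $27 + 204 @ $28 + 305 @ $26 + 313 @ $32 + 278 @ $31 = $42,068

147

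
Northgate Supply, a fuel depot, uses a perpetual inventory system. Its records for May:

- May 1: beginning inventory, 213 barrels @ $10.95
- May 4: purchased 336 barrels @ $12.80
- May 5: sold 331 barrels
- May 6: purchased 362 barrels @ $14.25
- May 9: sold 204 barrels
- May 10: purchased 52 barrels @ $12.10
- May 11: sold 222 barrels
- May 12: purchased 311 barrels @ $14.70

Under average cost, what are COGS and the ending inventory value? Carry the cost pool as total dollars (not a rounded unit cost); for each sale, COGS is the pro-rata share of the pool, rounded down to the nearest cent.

COGS = $9,686.60; ending inventory = $7,305.95

After May 1: 213 on hand, pool $2,332.35 (≈ $10.9500 each)
After May 4: 549 on hand, pool $6,633.15 (≈ $12.0822 each)
May 5, sell 331: 331/549 × $6,633.15 → $3,999.22
After May 6: 580 on hand, pool $7,792.43 (≈ $13.4352 each)
May 9, sell 204: 204/580 × $7,792.43 → $2,740.78
After May 10: 428 on hand, pool $5,680.85 (≈ $13.2730 each)
May 11, sell 222: 222/428 × $5,680.85 → $2,946.60
After May 12: 517 on hand, pool $7,305.95 (≈ $14.1314 each)
Total COGS = $3,999.22 + $2,740.78 + $2,946.60 = $9,686.60
Ending inventory (cost pool remaining) = $7,305.95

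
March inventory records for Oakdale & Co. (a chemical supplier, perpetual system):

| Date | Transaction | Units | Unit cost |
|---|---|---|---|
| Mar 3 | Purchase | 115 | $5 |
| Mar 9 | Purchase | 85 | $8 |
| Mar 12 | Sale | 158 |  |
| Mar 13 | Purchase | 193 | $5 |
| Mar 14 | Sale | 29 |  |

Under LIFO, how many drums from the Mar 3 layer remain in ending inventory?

Mar 12, 158 sold [LIFO — newest first]: 85 @ $8 + 73 @ $5 = $1,045
Mar 14, 29 sold [LIFO — newest first]: 29 @ $5 = $145
Total COGS = $1,045 + $145 = $1,190
Ending inventory: 42 @ $5 + 164 @ $5 = $1,030

42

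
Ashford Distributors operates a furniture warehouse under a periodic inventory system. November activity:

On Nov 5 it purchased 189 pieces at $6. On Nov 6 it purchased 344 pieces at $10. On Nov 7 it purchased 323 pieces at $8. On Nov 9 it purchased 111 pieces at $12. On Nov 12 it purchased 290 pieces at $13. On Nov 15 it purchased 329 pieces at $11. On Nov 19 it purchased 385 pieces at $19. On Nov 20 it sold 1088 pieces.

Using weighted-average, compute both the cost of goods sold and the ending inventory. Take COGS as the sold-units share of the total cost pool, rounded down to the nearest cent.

Nov 20, sell 1088: 1088/1971 × $23,194.00 → $12,803.18
Ending inventory (cost pool remaining) = $10,390.82
Check: goods available $23,194.00 = COGS $12,803.18 + ending $10,390.82

COGS = $12,803.18; ending inventory = $10,390.82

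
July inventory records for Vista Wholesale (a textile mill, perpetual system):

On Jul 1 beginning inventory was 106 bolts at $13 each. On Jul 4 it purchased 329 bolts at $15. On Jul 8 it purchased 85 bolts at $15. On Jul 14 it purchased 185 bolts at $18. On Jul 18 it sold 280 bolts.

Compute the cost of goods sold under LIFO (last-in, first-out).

Jul 18, 280 sold [LIFO — newest first]: 185 @ $18 + 85 @ $15 + 10 @ $15 = $4,755
Ending inventory: 106 @ $13 + 319 @ $15 = $6,163

COGS = $4,755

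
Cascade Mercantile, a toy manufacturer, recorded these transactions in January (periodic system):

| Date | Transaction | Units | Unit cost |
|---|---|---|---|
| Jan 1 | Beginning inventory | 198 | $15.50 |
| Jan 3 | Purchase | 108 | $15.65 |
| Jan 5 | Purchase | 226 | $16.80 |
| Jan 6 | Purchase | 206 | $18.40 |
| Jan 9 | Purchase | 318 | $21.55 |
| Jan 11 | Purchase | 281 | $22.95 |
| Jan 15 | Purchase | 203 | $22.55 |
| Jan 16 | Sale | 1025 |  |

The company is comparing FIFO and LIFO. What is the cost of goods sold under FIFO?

FIFO COGS: 198 @ $15.50 + 108 @ $15.65 + 226 @ $16.80 + 206 @ $18.40 + 287 @ $21.55 = $18,531.25
LIFO COGS: 203 @ $22.55 + 281 @ $22.95 + 318 @ $21.55 + 206 @ $18.40 + 17 @ $16.80 = $21,955.50

COGS = $18,531.25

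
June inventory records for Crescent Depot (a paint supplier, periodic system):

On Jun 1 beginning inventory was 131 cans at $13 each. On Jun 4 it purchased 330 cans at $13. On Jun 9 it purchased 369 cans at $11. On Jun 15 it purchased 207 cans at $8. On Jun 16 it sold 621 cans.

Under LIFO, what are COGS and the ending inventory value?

Jun 16, 621 sold [LIFO — newest first]: 207 @ $8 + 369 @ $11 + 45 @ $13 = $6,300
Ending inventory: 131 @ $13 + 285 @ $13 = $5,408

COGS = $6,300; ending inventory = $5,408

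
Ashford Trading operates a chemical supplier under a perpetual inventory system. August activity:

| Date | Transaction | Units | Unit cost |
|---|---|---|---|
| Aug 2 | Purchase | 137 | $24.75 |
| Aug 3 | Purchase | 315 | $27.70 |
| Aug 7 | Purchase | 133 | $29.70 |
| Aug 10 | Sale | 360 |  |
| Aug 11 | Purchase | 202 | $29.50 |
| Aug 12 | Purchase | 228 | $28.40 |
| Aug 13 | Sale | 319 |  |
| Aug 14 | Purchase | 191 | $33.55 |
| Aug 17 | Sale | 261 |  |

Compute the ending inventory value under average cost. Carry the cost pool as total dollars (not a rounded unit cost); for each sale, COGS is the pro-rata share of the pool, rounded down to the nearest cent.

After Aug 2: 137 on hand, pool $3,390.75 (≈ $24.7500 each)
After Aug 3: 452 on hand, pool $12,116.25 (≈ $26.8059 each)
After Aug 7: 585 on hand, pool $16,066.35 (≈ $27.4638 each)
Aug 10, sell 360: 360/585 × $16,066.35 → $9,886.98
After Aug 11: 427 on hand, pool $12,138.37 (≈ $28.4271 each)
After Aug 12: 655 on hand, pool $18,613.57 (≈ $28.4177 each)
Aug 13, sell 319: 319/655 × $18,613.57 → $9,065.23
After Aug 14: 527 on hand, pool $15,956.39 (≈ $30.2778 each)
Aug 17, sell 261: 261/527 × $15,956.39 → $7,902.50
Total COGS = $9,886.98 + $9,065.23 + $7,902.50 = $26,854.71
Ending inventory (cost pool remaining) = $8,053.89

Ending inventory = $8,053.89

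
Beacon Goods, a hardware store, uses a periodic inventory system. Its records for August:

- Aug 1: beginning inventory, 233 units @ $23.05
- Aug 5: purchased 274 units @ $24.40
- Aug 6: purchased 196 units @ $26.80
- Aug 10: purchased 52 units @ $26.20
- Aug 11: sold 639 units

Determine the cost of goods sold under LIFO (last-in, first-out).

COGS = $15,997.65

Aug 11, 639 sold [LIFO — newest first]: 52 @ $26.20 + 196 @ $26.80 + 274 @ $24.40 + 117 @ $23.05 = $15,997.65
Ending inventory: 116 @ $23.05 = $2,673.80
Check: goods available $18,671.45 = COGS $15,997.65 + ending $2,673.80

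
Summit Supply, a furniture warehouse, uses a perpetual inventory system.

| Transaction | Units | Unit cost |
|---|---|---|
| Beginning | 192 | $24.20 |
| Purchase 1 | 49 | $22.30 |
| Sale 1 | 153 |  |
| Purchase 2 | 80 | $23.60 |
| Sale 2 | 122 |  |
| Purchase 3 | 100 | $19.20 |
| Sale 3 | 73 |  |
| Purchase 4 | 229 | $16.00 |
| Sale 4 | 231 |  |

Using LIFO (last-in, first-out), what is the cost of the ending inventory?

Sale 1 (153) [LIFO — newest first]: 49 @ $22.30 + 104 @ $24.20 = $3,609.50
Sale 2 (122) [LIFO — newest first]: 80 @ $23.60 + 42 @ $24.20 = $2,904.40
Sale 3 (73) [LIFO — newest first]: 73 @ $19.20 = $1,401.60
Sale 4 (231) [LIFO — newest first]: 229 @ $16.00 + 2 @ $19.20 = $3,702.40
Total COGS = $3,609.50 + $2,904.40 + $1,401.60 + $3,702.40 = $11,617.90
Ending inventory: 46 @ $24.20 + 25 @ $19.20 = $1,593.20
Check: goods available $13,211.10 = COGS $11,617.90 + ending $1,593.20

Ending inventory = $1,593.20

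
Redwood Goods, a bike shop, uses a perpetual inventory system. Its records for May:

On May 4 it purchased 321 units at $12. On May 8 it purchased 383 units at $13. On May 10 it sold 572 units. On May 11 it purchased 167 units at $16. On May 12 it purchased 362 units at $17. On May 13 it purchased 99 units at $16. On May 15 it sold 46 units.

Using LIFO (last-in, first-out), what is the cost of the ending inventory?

Ending inventory = $11,258

May 10, 572 sold [LIFO — newest first]: 383 @ $13 + 189 @ $12 = $7,247
May 15, 46 sold [LIFO — newest first]: 46 @ $16 = $736
Total COGS = $7,247 + $736 = $7,983
Ending inventory: 132 @ $12 + 167 @ $16 + 362 @ $17 + 53 @ $16 = $11,258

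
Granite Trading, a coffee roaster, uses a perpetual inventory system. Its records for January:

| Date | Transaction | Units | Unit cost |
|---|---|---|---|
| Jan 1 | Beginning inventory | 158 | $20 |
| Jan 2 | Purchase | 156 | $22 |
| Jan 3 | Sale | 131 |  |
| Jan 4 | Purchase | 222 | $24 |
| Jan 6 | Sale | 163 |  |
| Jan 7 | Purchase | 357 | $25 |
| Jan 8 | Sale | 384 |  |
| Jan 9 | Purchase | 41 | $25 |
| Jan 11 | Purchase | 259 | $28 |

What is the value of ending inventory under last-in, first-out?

Jan 3, 131 sold [LIFO — newest first]: 131 @ $22 = $2,882
Jan 6, 163 sold [LIFO — newest first]: 163 @ $24 = $3,912
Jan 8, 384 sold [LIFO — newest first]: 357 @ $25 + 27 @ $24 = $9,573
Total COGS = $2,882 + $3,912 + $9,573 = $16,367
Ending inventory: 158 @ $20 + 25 @ $22 + 32 @ $24 + 41 @ $25 + 259 @ $28 = $12,755

Ending inventory = $12,755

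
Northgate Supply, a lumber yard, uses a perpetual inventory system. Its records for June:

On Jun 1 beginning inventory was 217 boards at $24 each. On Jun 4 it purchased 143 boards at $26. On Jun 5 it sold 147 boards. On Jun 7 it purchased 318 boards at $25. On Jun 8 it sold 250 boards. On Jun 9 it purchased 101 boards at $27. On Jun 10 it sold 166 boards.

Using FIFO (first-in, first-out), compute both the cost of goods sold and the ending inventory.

COGS = $14,001; ending inventory = $5,602

Jun 5, 147 sold [FIFO — oldest first]: 147 @ $24 = $3,528
Jun 8, 250 sold [FIFO — oldest first]: 70 @ $24 + 143 @ $26 + 37 @ $25 = $6,323
Jun 10, 166 sold [FIFO — oldest first]: 166 @ $25 = $4,150
Total COGS = $3,528 + $6,323 + $4,150 = $14,001
Ending inventory: 115 @ $25 + 101 @ $27 = $5,602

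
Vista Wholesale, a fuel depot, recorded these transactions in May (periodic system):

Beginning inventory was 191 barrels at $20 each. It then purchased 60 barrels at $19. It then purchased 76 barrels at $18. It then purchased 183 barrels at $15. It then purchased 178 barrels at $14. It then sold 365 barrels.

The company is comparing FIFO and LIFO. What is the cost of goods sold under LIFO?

FIFO COGS: 191 @ $20 + 60 @ $19 + 76 @ $18 + 38 @ $15 = $6,898
LIFO COGS: 178 @ $14 + 183 @ $15 + 4 @ $18 = $5,309

COGS = $5,309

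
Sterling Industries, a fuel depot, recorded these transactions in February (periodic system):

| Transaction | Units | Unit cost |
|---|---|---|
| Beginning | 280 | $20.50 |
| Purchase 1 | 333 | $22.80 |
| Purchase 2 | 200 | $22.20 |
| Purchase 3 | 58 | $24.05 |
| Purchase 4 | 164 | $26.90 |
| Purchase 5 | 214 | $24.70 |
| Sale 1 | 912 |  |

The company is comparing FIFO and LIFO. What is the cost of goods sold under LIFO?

COGS = $21,825.10

FIFO COGS: 280 @ $20.50 + 333 @ $22.80 + 200 @ $22.20 + 58 @ $24.05 + 41 @ $26.90 = $20,270.20
LIFO COGS: 214 @ $24.70 + 164 @ $26.90 + 58 @ $24.05 + 200 @ $22.20 + 276 @ $22.80 = $21,825.10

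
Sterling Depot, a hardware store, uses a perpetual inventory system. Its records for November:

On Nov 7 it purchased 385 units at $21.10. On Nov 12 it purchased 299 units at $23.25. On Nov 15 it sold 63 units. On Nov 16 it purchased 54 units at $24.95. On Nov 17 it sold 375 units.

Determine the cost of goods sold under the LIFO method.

COGS = $10,092.55

Nov 15, 63 sold [LIFO — newest first]: 63 @ $23.25 = $1,464.75
Nov 17, 375 sold [LIFO — newest first]: 54 @ $24.95 + 236 @ $23.25 + 85 @ $21.10 = $8,627.80
Total COGS = $1,464.75 + $8,627.80 = $10,092.55
Ending inventory: 300 @ $21.10 = $6,330.00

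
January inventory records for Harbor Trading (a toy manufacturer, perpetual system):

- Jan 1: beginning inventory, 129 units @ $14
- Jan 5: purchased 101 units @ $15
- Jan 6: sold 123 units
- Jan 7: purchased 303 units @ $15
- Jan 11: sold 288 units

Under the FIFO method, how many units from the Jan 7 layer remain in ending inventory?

Jan 6, 123 sold [FIFO — oldest first]: 123 @ $14 = $1,722
Jan 11, 288 sold [FIFO — oldest first]: 6 @ $14 + 101 @ $15 + 181 @ $15 = $4,314
Total COGS = $1,722 + $4,314 = $6,036
Ending inventory: 122 @ $15 = $1,830

122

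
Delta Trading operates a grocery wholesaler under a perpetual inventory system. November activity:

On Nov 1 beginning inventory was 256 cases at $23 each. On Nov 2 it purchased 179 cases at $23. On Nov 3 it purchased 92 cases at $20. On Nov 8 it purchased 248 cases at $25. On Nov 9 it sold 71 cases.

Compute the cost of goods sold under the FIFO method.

Nov 9, 71 sold [FIFO — oldest first]: 71 @ $23 = $1,633
Ending inventory: 185 @ $23 + 179 @ $23 + 92 @ $20 + 248 @ $25 = $16,412

COGS = $1,633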